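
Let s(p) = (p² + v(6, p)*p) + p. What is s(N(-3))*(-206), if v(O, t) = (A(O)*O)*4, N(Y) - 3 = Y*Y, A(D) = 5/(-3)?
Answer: 66744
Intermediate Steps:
A(D) = -5/3 (A(D) = 5*(-⅓) = -5/3)
N(Y) = 3 + Y² (N(Y) = 3 + Y*Y = 3 + Y²)
v(O, t) = -20*O/3 (v(O, t) = -5*O/3*4 = -20*O/3)
s(p) = p² - 39*p (s(p) = (p² + (-20/3*6)*p) + p = (p² - 40*p) + p = p² - 39*p)
s(N(-3))*(-206) = ((3 + (-3)²)*(-39 + (3 + (-3)²)))*(-206) = ((3 + 9)*(-39 + (3 + 9)))*(-206) = (12*(-39 + 12))*(-206) = (12*(-27))*(-206) = -324*(-206) = 66744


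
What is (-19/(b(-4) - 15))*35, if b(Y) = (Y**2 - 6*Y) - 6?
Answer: -35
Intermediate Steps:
b(Y) = -6 + Y**2 - 6*Y
(-19/(b(-4) - 15))*35 = (-19/((-6 + (-4)**2 - 6*(-4)) - 15))*35 = (-19/((-6 + 16 + 24) - 15))*35 = (-19/(34 - 15))*35 = (-19/19)*35 = ((1/19)*(-19))*35 = -1*35 = -35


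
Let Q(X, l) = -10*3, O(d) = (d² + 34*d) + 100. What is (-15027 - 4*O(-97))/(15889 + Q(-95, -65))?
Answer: -39871/15859 ≈ -2.5141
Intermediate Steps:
O(d) = 100 + d² + 34*d
Q(X, l) = -30
(-15027 - 4*O(-97))/(15889 + Q(-95, -65)) = (-15027 - 4*(100 + (-97)² + 34*(-97)))/(15889 - 30) = (-15027 - 4*(100 + 9409 - 3298))/15859 = (-15027 - 4*6211)*(1/15859) = (-15027 - 24844)*(1/15859) = -39871*1/15859 = -39871/15859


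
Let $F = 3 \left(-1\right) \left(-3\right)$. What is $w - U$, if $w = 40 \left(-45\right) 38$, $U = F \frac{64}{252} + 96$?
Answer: $- \frac{479488}{7} \approx -68498.0$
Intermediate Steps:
$F = 9$ ($F = \left(-3\right) \left(-3\right) = 9$)
$U = \frac{688}{7}$ ($U = 9 \cdot \frac{64}{252} + 96 = 9 \cdot 64 \cdot \frac{1}{252} + 96 = 9 \cdot \frac{16}{63} + 96 = \frac{16}{7} + 96 = \frac{688}{7} \approx 98.286$)
$w = -68400$ ($w = \left(-1800\right) 38 = -68400$)
$w - U = -68400 - \frac{688}{7} = - \frac{479488}{7}$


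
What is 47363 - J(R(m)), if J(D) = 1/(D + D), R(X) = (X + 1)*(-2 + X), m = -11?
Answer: 12314379/260 ≈ 47363.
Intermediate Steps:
R(X) = (1 + X)*(-2 + X)
J(D) = 1/(2*D)
47363 - J(R(m)) = 47363 - 1/(2*(-2 + (-11)² - 1*(-11))) = 47363 - 1/(2*(-2 + 121 + 11)) = 47363 - 1/(2*130) = 47363 - 1*1/260 = 47363 - 1/260 = 12314379/260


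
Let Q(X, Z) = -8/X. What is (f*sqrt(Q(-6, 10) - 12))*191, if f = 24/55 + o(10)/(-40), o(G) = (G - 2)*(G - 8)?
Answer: 1528*I*sqrt(6)/165 ≈ 22.684*I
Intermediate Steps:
o(G) = (-8 + G)*(-2 + G) (o(G) = (-2 + G)*(-8 + G) = (-8 + G)*(-2 + G))
f = 2/55 (f = 24/55 + (16 + 10**2 - 10*10)/(-40) = 24*(1/55) + (16 + 100 - 100)*(-1/40) = 24/55 + 16*(-1/40) = 24/55 - 2/5 = 2/55 ≈ 0.036364)
(f*sqrt(Q(-6, 10) - 12))*191 = (2*sqrt(-8/(-6) - 12)/55)*191 = (2*sqrt(-8*(-1/6) - 12)/55)*191 = (2*sqrt(4/3 - 12)/55)*191 = (2*sqrt(-32/3)/55)*191 = (2*(4*I*sqrt(6)/3)/55)*191 = (8*I*sqrt(6)/165)*191 = 1528*I*sqrt(6)/165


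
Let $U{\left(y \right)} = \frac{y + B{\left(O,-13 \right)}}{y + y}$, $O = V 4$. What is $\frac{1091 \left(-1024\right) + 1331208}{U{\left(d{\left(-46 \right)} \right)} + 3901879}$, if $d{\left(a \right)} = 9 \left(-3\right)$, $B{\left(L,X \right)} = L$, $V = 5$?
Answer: $\frac{11557296}{210701473} \approx 0.054852$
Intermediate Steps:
$O = 20$ ($O = 5 \cdot 4 = 20$)
$d{\left(a \right)} = -27$
$U{\left(y \right)} = \frac{20 + y}{2 y}$ ($U{\left(y \right)} = \frac{y + 20}{y + y} = \frac{20 + y}{2 y}$)
$\frac{1091 \left(-1024\right) + 1331208}{U{\left(d{\left(-46 \right)} \right)} + 3901879} = \frac{1091 \left(-1024\right) + 1331208}{\frac{20 - 27}{2 \left(-27\right)} + 3901879} = \frac{-1117184 + 1331208}{\frac{1}{2} \left(- \frac{1}{27}\right) \left(-7\right) + 3901879} = \frac{214024}{\frac{7}{54} + 3901879} = \frac{214024}{\frac{210701473}{54}} = 214024 \cdot \frac{54}{210701473} = \frac{11557296}{210701473}$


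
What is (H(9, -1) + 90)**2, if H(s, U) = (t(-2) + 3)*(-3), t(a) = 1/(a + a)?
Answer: 106929/16 ≈ 6683.1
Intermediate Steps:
t(a) = 1/(2*a)
H(s, U) = -33/4 (H(s, U) = ((1/2)/(-2) + 3)*(-3) = ((1/2)*(-1/2) + 3)*(-3) = (-1/4 + 3)*(-3) = (11/4)*(-3) = -33/4)
(H(9, -1) + 90)**2 = (-33/4 + 90)**2 = (327/4)**2 = 106929/16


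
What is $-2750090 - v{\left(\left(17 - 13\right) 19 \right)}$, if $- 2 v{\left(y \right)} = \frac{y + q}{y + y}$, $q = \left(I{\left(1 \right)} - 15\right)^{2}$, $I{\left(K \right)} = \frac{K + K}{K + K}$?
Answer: $- \frac{52251693}{19} \approx -2.7501 \cdot 10^{6}$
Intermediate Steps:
$I{\left(K \right)} = 1$ ($I{\left(K \right)} = \frac{2 K}{2 K} = 2 K \frac{1}{2 K} = 1$)
$q = 196$ ($q = \left(1 - 15\right)^{2} = \left(-14\right)^{2} = 196$)
$v{\left(y \right)} = - \frac{196 + y}{4 y}$ ($v{\left(y \right)} = - \frac{\left(y + 196\right) \frac{1}{y + y}}{2} = - \frac{\left(196 + y\right) \frac{1}{2 y}}{2} = - \frac{\frac{1}{2} \frac{1}{y} \left(196 + y\right)}{2} = - \frac{196 + y}{4 y}$)
$-2750090 - v{\left(\left(17 - 13\right) 19 \right)} = -2750090 - \frac{-196 - \left(17 - 13\right) 19}{4 \left(17 - 13\right) 19} = -2750090 - \frac{-196 - 4 \cdot 19}{4 \cdot 4 \cdot 19} = -2750090 - \frac{-196 - 76}{4 \cdot 76} = -2750090 - \frac{1}{4} \cdot \frac{1}{76} \left(-196 - 76\right) = -2750090 - \frac{1}{4} \cdot \frac{1}{76} \left(-272\right) = -2750090 - - \frac{17}{19} = -2750090 + \frac{17}{19} = - \frac{52251693}{19}$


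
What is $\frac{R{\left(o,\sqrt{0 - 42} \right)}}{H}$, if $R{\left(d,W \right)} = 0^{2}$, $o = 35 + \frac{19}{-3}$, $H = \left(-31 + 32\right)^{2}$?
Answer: $0$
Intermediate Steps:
$H = 1$ ($H = 1^{2} = 1$)
$o = \frac{86}{3}$ ($o = 35 + 19 \left(- \frac{1}{3}\right) = 35 - \frac{19}{3} = \frac{86}{3} \approx 28.667$)
$R{\left(d,W \right)} = 0$
$\frac{R{\left(o,\sqrt{0 - 42} \right)}}{H} = \frac{0}{1} = 0 \cdot 1 = 0$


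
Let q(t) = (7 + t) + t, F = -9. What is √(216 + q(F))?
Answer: √205 ≈ 14.318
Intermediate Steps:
q(t) = 7 + 2*t
√(216 + q(F)) = √(216 + (7 + 2*(-9))) = √(216 + (7 - 18)) = √(216 - 11) = √205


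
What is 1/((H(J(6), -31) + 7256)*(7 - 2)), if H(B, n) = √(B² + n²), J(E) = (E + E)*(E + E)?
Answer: 7256/263139195 - √21697/263139195 ≈ 2.7015e-5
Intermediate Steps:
J(E) = 4*E² (J(E) = (2*E)*(2*E) = 4*E²)
1/((H(J(6), -31) + 7256)*(7 - 2)) = 1/((√((4*6²)² + (-31)²) + 7256)*(7 - 2)) = 1/((√((4*36)² + 961) + 7256)*5) = (⅕)/(√(144² + 961) + 7256) = (⅕)/(√(20736 + 961) + 7256) = (⅕)/(√21697 + 7256) = (⅕)/(7256 + √21697) = 1/(5*(7256 + √21697))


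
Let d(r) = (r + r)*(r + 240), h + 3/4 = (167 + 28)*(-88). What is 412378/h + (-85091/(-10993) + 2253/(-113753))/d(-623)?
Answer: -70310964363234893573/2925931291284268989 ≈ -24.030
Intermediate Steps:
h = -68643/4 (h = -¾ + (167 + 28)*(-88) = -¾ + 195*(-88) = -¾ - 17160 = -68643/4 ≈ -17161.)
d(r) = 2*r*(240 + r) (d(r) = (2*r)*(240 + r) = 2*r*(240 + r))
412378/h + (-85091/(-10993) + 2253/(-113753))/d(-623) = 412378/(-68643/4) + (-85091/(-10993) + 2253/(-113753))/((2*(-623)*(240 - 623))) = 412378*(-4/68643) + (-85091*(-1/10993) + 2253*(-1/113753))/((2*(-623)*(-383))) = -1649512/68643 + (85091/10993 - 2253/113753)/477218 = -1649512/68643 + (9654589294/1250486729)*(1/477218) = -1649512/68643 + 689613521/42625341131423 = -70310964363234893573/2925931291284268989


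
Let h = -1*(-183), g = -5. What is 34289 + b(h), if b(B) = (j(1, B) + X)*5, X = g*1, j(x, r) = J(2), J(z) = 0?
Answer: 34264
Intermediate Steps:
h = 183
j(x, r) = 0
X = -5 (X = -5*1 = -5)
b(B) = -25 (b(B) = (0 - 5)*5 = -5*5 = -25)
34289 + b(h) = 34289 - 25 = 34264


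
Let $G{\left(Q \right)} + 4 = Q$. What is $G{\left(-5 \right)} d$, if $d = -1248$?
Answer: $11232$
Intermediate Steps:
$G{\left(Q \right)} = -4 + Q$
$G{\left(-5 \right)} d = \left(-4 - 5\right) \left(-1248\right) = \left(-9\right) \left(-1248\right) = 11232$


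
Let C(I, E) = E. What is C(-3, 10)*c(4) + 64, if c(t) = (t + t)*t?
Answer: 384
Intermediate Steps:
c(t) = 2*t² (c(t) = (2*t)*t = 2*t²)
C(-3, 10)*c(4) + 64 = 10*(2*4²) + 64 = 10*(2*16) + 64 = 10*32 + 64 = 320 + 64 = 384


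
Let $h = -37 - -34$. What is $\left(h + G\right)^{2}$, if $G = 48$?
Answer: $2025$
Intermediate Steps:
$h = -3$ ($h = -37 + 34 = -3$)
$\left(h + G\right)^{2} = \left(-3 + 48\right)^{2} = 45^{2} = 2025$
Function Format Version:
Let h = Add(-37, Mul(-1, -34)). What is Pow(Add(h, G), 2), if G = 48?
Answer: 2025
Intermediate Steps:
h = -3 (h = Add(-37, 34) = -3)
Pow(Add(h, G), 2) = Pow(Add(-3, 48), 2) = Pow(45, 2) = 2025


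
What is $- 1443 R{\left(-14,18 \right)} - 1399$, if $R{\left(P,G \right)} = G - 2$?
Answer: $-24487$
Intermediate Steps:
$R{\left(P,G \right)} = -2 + G$ ($R{\left(P,G \right)} = G - 2 = -2 + G$)
$- 1443 R{\left(-14,18 \right)} - 1399 = - 1443 \left(-2 + 18\right) - 1399 = \left(-1443\right) 16 - 1399 = -23088 - 1399 = -24487$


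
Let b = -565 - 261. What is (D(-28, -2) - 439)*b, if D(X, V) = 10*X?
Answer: 593894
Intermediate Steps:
b = -826
(D(-28, -2) - 439)*b = (10*(-28) - 439)*(-826) = (-280 - 439)*(-826) = -719*(-826) = 593894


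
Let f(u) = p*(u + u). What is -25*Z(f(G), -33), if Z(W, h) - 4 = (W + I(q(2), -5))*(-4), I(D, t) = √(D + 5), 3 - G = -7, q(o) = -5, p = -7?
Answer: -14100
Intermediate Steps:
G = 10 (G = 3 - 1*(-7) = 3 + 7 = 10)
f(u) = -14*u (f(u) = -7*(u + u) = -14*u)
I(D, t) = √(5 + D)
Z(W, h) = 4 - 4*W (Z(W, h) = 4 + (W + √(5 - 5))*(-4) = 4 + (W + √0)*(-4) = 4 + (W + 0)*(-4) = 4 + W*(-4) = 4 - 4*W)
-25*Z(f(G), -33) = -25*(4 - (-56)*10) = -25*(4 - 4*(-140)) = -25*(4 + 560) = -25*564 = -14100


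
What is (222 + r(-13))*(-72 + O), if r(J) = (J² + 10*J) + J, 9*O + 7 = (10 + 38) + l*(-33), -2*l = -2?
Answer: -158720/9 ≈ -17636.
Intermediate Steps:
l = 1 (l = -½*(-2) = 1)
O = 8/9 (O = -7/9 + ((10 + 38) + 1*(-33))/9 = -7/9 + (48 - 33)/9 = -7/9 + (⅑)*15 = -7/9 + 5/3 = 8/9 ≈ 0.88889)
r(J) = J² + 11*J
(222 + r(-13))*(-72 + O) = (222 - 13*(11 - 13))*(-72 + 8/9) = (222 - 13*(-2))*(-640/9) = (222 + 26)*(-640/9) = 248*(-640/9) = -158720/9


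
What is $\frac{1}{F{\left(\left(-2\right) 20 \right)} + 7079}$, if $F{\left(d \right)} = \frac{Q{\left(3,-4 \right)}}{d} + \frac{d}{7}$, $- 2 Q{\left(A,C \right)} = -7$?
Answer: $\frac{560}{3960991} \approx 0.00014138$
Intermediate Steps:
$Q{\left(A,C \right)} = \frac{7}{2}$ ($Q{\left(A,C \right)} = \left(- \frac{1}{2}\right) \left(-7\right) = \frac{7}{2}$)
$F{\left(d \right)} = \frac{d}{7} + \frac{7}{2 d}$ ($F{\left(d \right)} = \frac{7}{2 d} + \frac{d}{7} = \frac{d}{7} + \frac{7}{2 d}$)
$\frac{1}{F{\left(\left(-2\right) 20 \right)} + 7079} = \frac{1}{\left(\frac{\left(-2\right) 20}{7} + \frac{7}{2 \left(\left(-2\right) 20\right)}\right) + 7079} = \frac{1}{\left(\frac{1}{7} \left(-40\right) + \frac{7}{2 \left(-40\right)}\right) + 7079} = \frac{1}{\left(- \frac{40}{7} + \frac{7}{2} \left(- \frac{1}{40}\right)\right) + 7079} = \frac{1}{\left(- \frac{40}{7} - \frac{7}{80}\right) + 7079} = \frac{1}{- \frac{3249}{560} + 7079} = \frac{1}{\frac{3960991}{560}} = \frac{560}{3960991}$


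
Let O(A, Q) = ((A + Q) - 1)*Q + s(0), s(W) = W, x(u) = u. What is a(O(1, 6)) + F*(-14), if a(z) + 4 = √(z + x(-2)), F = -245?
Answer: 3426 + √34 ≈ 3431.8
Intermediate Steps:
O(A, Q) = Q*(-1 + A + Q) (O(A, Q) = ((A + Q) - 1)*Q + 0 = (-1 + A + Q)*Q + 0 = Q*(-1 + A + Q) + 0 = Q*(-1 + A + Q))
a(z) = -4 + √(-2 + z) (a(z) = -4 + √(z - 2) = -4 + √(-2 + z))
a(O(1, 6)) + F*(-14) = (-4 + √(-2 + 6*(-1 + 1 + 6))) - 245*(-14) = (-4 + √(-2 + 6*6)) + 3430 = (-4 + √(-2 + 36)) + 3430 = (-4 + √34) + 3430 = 3426 + √34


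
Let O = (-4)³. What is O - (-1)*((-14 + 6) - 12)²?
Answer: 336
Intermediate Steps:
O = -64
O - (-1)*((-14 + 6) - 12)² = -64 - (-1)*((-14 + 6) - 12)² = -64 - (-1)*(-8 - 12)² = -64 - (-1)*(-20)² = -64 - (-1)*400 = -64 - 1*(-400) = -64 + 400 = 336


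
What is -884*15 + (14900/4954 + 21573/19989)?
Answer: -72926305601/5501417 ≈ -13256.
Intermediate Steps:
-884*15 + (14900/4954 + 21573/19989) = -13260 + (14900*(1/4954) + 21573*(1/19989)) = -13260 + (7450/2477 + 2397/2221) = -13260 + 22483819/5501417 = -72926305601/5501417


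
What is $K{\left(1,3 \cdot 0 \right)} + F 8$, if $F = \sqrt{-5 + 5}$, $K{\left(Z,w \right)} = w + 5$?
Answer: $5$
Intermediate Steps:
$K{\left(Z,w \right)} = 5 + w$
$F = 0$ ($F = \sqrt{0} = 0$)
$K{\left(1,3 \cdot 0 \right)} + F 8 = \left(5 + 3 \cdot 0\right) + 0 \cdot 8 = \left(5 + 0\right) + 0 = 5 + 0 = 5$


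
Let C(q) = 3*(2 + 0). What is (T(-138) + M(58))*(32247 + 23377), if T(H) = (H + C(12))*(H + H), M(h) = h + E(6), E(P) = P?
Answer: 2030053504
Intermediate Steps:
C(q) = 6 (C(q) = 3*2 = 6)
M(h) = 6 + h (M(h) = h + 6 = 6 + h)
T(H) = 2*H*(6 + H) (T(H) = (H + 6)*(H + H) = (6 + H)*(2*H) = 2*H*(6 + H))
(T(-138) + M(58))*(32247 + 23377) = (2*(-138)*(6 - 138) + (6 + 58))*(32247 + 23377) = (2*(-138)*(-132) + 64)*55624 = (36432 + 64)*55624 = 36496*55624 = 2030053504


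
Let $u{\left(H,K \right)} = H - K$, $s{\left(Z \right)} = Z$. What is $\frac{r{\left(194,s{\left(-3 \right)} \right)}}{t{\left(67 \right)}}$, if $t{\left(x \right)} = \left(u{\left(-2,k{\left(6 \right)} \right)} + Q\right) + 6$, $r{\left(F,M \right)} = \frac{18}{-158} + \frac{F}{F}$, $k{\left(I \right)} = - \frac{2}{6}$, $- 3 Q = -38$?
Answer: $\frac{70}{1343} \approx 0.052122$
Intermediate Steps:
$Q = \frac{38}{3}$ ($Q = \left(- \frac{1}{3}\right) \left(-38\right) = \frac{38}{3} \approx 12.667$)
$k{\left(I \right)} = - \frac{1}{3}$ ($k{\left(I \right)} = \left(-2\right) \frac{1}{6} = - \frac{1}{3}$)
$r{\left(F,M \right)} = \frac{70}{79}$ ($r{\left(F,M \right)} = 18 \left(- \frac{1}{158}\right) + 1 = - \frac{9}{79} + 1 = \frac{70}{79}$)
$t{\left(x \right)} = 17$ ($t{\left(x \right)} = \left(\left(-2 - - \frac{1}{3}\right) + \frac{38}{3}\right) + 6 = \left(\left(-2 + \frac{1}{3}\right) + \frac{38}{3}\right) + 6 = \left(- \frac{5}{3} + \frac{38}{3}\right) + 6 = 11 + 6 = 17$)
$\frac{r{\left(194,s{\left(-3 \right)} \right)}}{t{\left(67 \right)}} = \frac{70}{79 \cdot 17} = \frac{70}{79} \cdot \frac{1}{17} = \frac{70}{1343}$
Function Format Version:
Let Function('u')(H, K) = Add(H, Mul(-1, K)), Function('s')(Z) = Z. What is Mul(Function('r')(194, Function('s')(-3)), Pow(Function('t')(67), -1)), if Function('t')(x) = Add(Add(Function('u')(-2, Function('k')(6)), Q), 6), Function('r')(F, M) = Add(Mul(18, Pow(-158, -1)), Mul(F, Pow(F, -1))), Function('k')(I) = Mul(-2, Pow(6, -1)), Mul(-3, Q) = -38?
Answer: Rational(70, 1343) ≈ 0.052122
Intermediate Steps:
Q = Rational(38, 3) (Q = Mul(Rational(-1, 3), -38) = Rational(38, 3) ≈ 12.667)
Function('k')(I) = Rational(-1, 3) (Function('k')(I) = Mul(-2, Rational(1, 6)) = Rational(-1, 3))
Function('r')(F, M) = Rational(70, 79) (Function('r')(F, M) = Add(Mul(18, Rational(-1, 158)), 1) = Add(Rational(-9, 79), 1) = Rational(70, 79))
Function('t')(x) = 17 (Function('t')(x) = Add(Add(Add(-2, Mul(-1, Rational(-1, 3))), Rational(38, 3)), 6) = Add(Add(Add(-2, Rational(1, 3)), Rational(38, 3)), 6) = Add(Add(Rational(-5, 3), Rational(38, 3)), 6) = Add(11, 6) = 17)
Mul(Function('r')(194, Function('s')(-3)), Pow(Function('t')(67), -1)) = Mul(Rational(70, 79), Pow(17, -1)) = Mul(Rational(70, 79), Rational(1, 17)) = Rational(70, 1343)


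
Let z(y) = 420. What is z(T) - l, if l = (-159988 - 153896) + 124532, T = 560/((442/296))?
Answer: 189772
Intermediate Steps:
T = 82880/221 (T = 560/((442*(1/296))) = 560/(221/148) = 560*(148/221) = 82880/221 ≈ 375.02)
l = -189352 (l = -313884 + 124532 = -189352)
z(T) - l = 420 - 1*(-189352) = 420 + 189352 = 189772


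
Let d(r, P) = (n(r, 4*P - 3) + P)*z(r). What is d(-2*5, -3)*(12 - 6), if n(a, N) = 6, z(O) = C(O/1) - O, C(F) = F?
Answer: 0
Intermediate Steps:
z(O) = 0 (z(O) = O/1 - O = O*1 - O = O - O = 0)
d(r, P) = 0 (d(r, P) = (6 + P)*0 = 0)
d(-2*5, -3)*(12 - 6) = 0*(12 - 6) = 0*6 = 0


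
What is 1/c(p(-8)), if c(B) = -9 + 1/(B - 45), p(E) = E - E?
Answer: -45/406 ≈ -0.11084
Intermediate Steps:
p(E) = 0
c(B) = -9 + 1/(-45 + B)
1/c(p(-8)) = 1/((406 - 9*0)/(-45 + 0)) = 1/((406 + 0)/(-45)) = 1/(-1/45*406) = 1/(-406/45) = -45/406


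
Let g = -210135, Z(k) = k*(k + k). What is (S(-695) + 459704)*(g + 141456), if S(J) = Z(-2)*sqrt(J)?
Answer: -31572011016 - 549432*I*sqrt(695) ≈ -3.1572e+10 - 1.4485e+7*I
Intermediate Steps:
Z(k) = 2*k**2 (Z(k) = k*(2*k) = 2*k**2)
S(J) = 8*sqrt(J) (S(J) = (2*(-2)**2)*sqrt(J) = (2*4)*sqrt(J) = 8*sqrt(J))
(S(-695) + 459704)*(g + 141456) = (8*sqrt(-695) + 459704)*(-210135 + 141456) = (8*(I*sqrt(695)) + 459704)*(-68679) = (8*I*sqrt(695) + 459704)*(-68679) = (459704 + 8*I*sqrt(695))*(-68679) = -31572011016 - 549432*I*sqrt(695)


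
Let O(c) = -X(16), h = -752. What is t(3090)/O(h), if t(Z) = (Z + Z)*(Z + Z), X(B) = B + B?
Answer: -2387025/2 ≈ -1.1935e+6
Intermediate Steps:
X(B) = 2*B
t(Z) = 4*Z² (t(Z) = (2*Z)*(2*Z) = 4*Z²)
O(c) = -32 (O(c) = -2*16 = -1*32 = -32)
t(3090)/O(h) = (4*3090²)/(-32) = (4*9548100)*(-1/32) = 38192400*(-1/32) = -2387025/2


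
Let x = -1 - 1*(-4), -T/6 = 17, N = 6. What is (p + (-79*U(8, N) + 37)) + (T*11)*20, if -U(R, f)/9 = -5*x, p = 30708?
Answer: -2360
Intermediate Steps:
T = -102 (T = -6*17 = -102)
x = 3 (x = -1 + 4 = 3)
U(R, f) = 135 (U(R, f) = -(-45)*3 = -9*(-15) = 135)
(p + (-79*U(8, N) + 37)) + (T*11)*20 = (30708 + (-79*135 + 37)) - 102*11*20 = (30708 + (-10665 + 37)) - 1122*20 = (30708 - 10628) - 22440 = 20080 - 22440 = -2360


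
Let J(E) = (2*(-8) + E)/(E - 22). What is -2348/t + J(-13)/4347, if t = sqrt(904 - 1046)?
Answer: 29/152145 + 1174*I*sqrt(142)/71 ≈ 0.00019061 + 197.04*I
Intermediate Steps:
J(E) = (-16 + E)/(-22 + E)
t = I*sqrt(142) (t = sqrt(-142) = I*sqrt(142) ≈ 11.916*I)
-2348/t + J(-13)/4347 = -2348*(-I*sqrt(142)/142) + ((-16 - 13)/(-22 - 13))/4347 = -(-1174)*I*sqrt(142)/71 + (-29/(-35))*(1/4347) = 1174*I*sqrt(142)/71 - 1/35*(-29)*(1/4347) = 1174*I*sqrt(142)/71 + (29/35)*(1/4347) = 1174*I*sqrt(142)/71 + 29/152145 = 29/152145 + 1174*I*sqrt(142)/71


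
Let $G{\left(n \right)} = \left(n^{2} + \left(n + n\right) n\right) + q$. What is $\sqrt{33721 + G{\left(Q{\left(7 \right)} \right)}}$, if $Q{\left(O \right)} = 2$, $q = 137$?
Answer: $\sqrt{33870} \approx 184.04$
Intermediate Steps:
$G{\left(n \right)} = 137 + 3 n^{2}$ ($G{\left(n \right)} = \left(n^{2} + \left(n + n\right) n\right) + 137 = \left(n^{2} + 2 n n\right) + 137 = \left(n^{2} + 2 n^{2}\right) + 137 = 3 n^{2} + 137 = 137 + 3 n^{2}$)
$\sqrt{33721 + G{\left(Q{\left(7 \right)} \right)}} = \sqrt{33721 + \left(137 + 3 \cdot 2^{2}\right)} = \sqrt{33721 + \left(137 + 3 \cdot 4\right)} = \sqrt{33721 + \left(137 + 12\right)} = \sqrt{33721 + 149} = \sqrt{33870}$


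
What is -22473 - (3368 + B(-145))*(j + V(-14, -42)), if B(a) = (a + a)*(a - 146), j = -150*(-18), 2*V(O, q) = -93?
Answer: -232888326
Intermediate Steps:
V(O, q) = -93/2 (V(O, q) = (1/2)*(-93) = -93/2)
j = 2700
B(a) = 2*a*(-146 + a) (B(a) = (2*a)*(-146 + a) = 2*a*(-146 + a))
-22473 - (3368 + B(-145))*(j + V(-14, -42)) = -22473 - (3368 + 2*(-145)*(-146 - 145))*(2700 - 93/2) = -22473 - (3368 + 2*(-145)*(-291))*5307/2 = -22473 - (3368 + 84390)*5307/2 = -22473 - 87758*5307/2 = -22473 - 1*232865853 = -22473 - 232865853 = -232888326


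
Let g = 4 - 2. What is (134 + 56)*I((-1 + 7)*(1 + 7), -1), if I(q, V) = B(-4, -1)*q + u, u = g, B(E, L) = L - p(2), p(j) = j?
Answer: -26980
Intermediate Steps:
B(E, L) = -2 + L (B(E, L) = L - 1*2 = L - 2 = -2 + L)
g = 2
u = 2
I(q, V) = 2 - 3*q (I(q, V) = (-2 - 1)*q + 2 = -3*q + 2 = 2 - 3*q)
(134 + 56)*I((-1 + 7)*(1 + 7), -1) = (134 + 56)*(2 - 3*(-1 + 7)*(1 + 7)) = 190*(2 - 18*8) = 190*(2 - 3*48) = 190*(2 - 144) = 190*(-142) = -26980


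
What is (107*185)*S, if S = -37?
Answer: -732415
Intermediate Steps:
(107*185)*S = (107*185)*(-37) = 19795*(-37) = -732415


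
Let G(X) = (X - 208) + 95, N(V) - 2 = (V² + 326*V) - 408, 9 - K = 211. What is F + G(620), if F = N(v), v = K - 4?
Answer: -24619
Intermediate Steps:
K = -202 (K = 9 - 1*211 = 9 - 211 = -202)
v = -206 (v = -202 - 4 = -206)
N(V) = -406 + V² + 326*V (N(V) = 2 + ((V² + 326*V) - 408) = 2 + (-408 + V² + 326*V) = -406 + V² + 326*V)
F = -25126 (F = -406 + (-206)² + 326*(-206) = -406 + 42436 - 67156 = -25126)
G(X) = -113 + X (G(X) = (-208 + X) + 95 = -113 + X)
F + G(620) = -25126 + (-113 + 620) = -25126 + 507 = -24619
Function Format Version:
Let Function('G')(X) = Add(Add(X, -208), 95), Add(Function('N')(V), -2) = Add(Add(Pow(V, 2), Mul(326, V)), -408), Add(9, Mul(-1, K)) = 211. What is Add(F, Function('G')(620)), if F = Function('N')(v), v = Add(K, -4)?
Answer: -24619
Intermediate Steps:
K = -202 (K = Add(9, Mul(-1, 211)) = Add(9, -211) = -202)
v = -206 (v = Add(-202, -4) = -206)
Function('N')(V) = Add(-406, Pow(V, 2), Mul(326, V)) (Function('N')(V) = Add(2, Add(Add(Pow(V, 2), Mul(326, V)), -408)) = Add(2, Add(-408, Pow(V, 2), Mul(326, V))) = Add(-406, Pow(V, 2), Mul(326, V)))
F = -25126 (F = Add(-406, Pow(-206, 2), Mul(326, -206)) = Add(-406, 42436, -67156) = -25126)
Function('G')(X) = Add(-113, X) (Function('G')(X) = Add(Add(-208, X), 95) = Add(-113, X))
Add(F, Function('G')(620)) = Add(-25126, Add(-113, 620)) = Add(-25126, 507) = -24619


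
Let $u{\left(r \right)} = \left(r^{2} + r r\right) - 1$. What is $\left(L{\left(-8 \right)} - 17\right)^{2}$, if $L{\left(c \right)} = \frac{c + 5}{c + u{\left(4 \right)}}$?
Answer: $\frac{155236}{529} \approx 293.45$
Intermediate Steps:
$u{\left(r \right)} = -1 + 2 r^{2}$ ($u{\left(r \right)} = \left(r^{2} + r^{2}\right) - 1 = 2 r^{2} - 1 = -1 + 2 r^{2}$)
$L{\left(c \right)} = \frac{5 + c}{31 + c}$ ($L{\left(c \right)} = \frac{c + 5}{c - \left(1 - 2 \cdot 4^{2}\right)} = \frac{5 + c}{c + \left(-1 + 2 \cdot 16\right)} = \frac{5 + c}{c + \left(-1 + 32\right)} = \frac{5 + c}{c + 31} = \frac{5 + c}{31 + c}$)
$\left(L{\left(-8 \right)} - 17\right)^{2} = \left(\frac{5 - 8}{31 - 8} - 17\right)^{2} = \left(\frac{1}{23} \left(-3\right) - 17\right)^{2} = \left(- \frac{3}{23} - 17\right)^{2} = \left(- \frac{394}{23}\right)^{2} = \frac{155236}{529}$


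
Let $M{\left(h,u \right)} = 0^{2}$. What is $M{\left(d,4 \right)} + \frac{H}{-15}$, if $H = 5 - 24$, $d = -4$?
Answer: $\frac{19}{15} \approx 1.2667$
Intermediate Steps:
$M{\left(h,u \right)} = 0$
$H = -19$ ($H = 5 - 24 = -19$)
$M{\left(d,4 \right)} + \frac{H}{-15} = 0 + \frac{1}{-15} \left(-19\right) = 0 - - \frac{19}{15} = 0 + \frac{19}{15} = \frac{19}{15}$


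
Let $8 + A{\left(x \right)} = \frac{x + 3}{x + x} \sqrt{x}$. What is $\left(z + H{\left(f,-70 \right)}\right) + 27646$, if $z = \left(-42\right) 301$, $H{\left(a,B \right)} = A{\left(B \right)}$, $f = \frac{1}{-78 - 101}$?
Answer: $14996 + \frac{67 i \sqrt{70}}{140} \approx 14996.0 + 4.004 i$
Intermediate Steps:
$f = - \frac{1}{179}$ ($f = \frac{1}{-179} = - \frac{1}{179} \approx -0.0055866$)
$A{\left(x \right)} = -8 + \frac{3 + x}{2 \sqrt{x}}$ ($A{\left(x \right)} = -8 + \frac{x + 3}{x + x} \sqrt{x} = -8 + \frac{3 + x}{2 x} \sqrt{x} = -8 + \frac{3 + x}{2 \sqrt{x}}$)
$H{\left(a,B \right)} = \frac{3 + B - 16 \sqrt{B}}{2 \sqrt{B}}$
$z = -12642$
$\left(z + H{\left(f,-70 \right)}\right) + 27646 = \left(-12642 + \frac{3 - 70 - 16 \sqrt{-70}}{2 i \sqrt{70}}\right) + 27646 = \left(-12642 + \frac{- \frac{i \sqrt{70}}{70} \left(3 - 70 - 16 i \sqrt{70}\right)}{2}\right) + 27646 = \left(-12642 + \frac{- \frac{i \sqrt{70}}{70} \left(-67 - 16 i \sqrt{70}\right)}{2}\right) + 27646 = \left(-12642 - \frac{i \sqrt{70} \left(-67 - 16 i \sqrt{70}\right)}{140}\right) + 27646 = 15004 - \frac{i \sqrt{70} \left(-67 - 16 i \sqrt{70}\right)}{140}$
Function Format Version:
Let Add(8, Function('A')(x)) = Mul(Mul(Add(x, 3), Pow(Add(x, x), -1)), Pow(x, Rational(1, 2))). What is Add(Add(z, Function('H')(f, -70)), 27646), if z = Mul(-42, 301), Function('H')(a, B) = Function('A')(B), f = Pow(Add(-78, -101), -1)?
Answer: Add(14996, Mul(Rational(67, 140), I, Pow(70, Rational(1, 2)))) ≈ Add(14996., Mul(4.0040, I))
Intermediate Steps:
f = Rational(-1, 179) (f = Pow(-179, -1) = Rational(-1, 179) ≈ -0.0055866)
Function('A')(x) = Add(-8, Mul(Rational(1, 2), Pow(x, Rational(-1, 2)), Add(3, x))) (Function('A')(x) = Add(-8, Mul(Mul(Add(x, 3), Pow(Add(x, x), -1)), Pow(x, Rational(1, 2)))) = Add(-8, Mul(Mul(Add(3, x), Pow(Mul(2, x), -1)), Pow(x, Rational(1, 2)))) = Add(-8, Mul(Mul(Add(3, x), Mul(Rational(1, 2), Pow(x, -1))), Pow(x, Rational(1, 2)))) = Add(-8, Mul(Mul(Rational(1, 2), Pow(x, -1), Add(3, x)), Pow(x, Rational(1, 2)))) = Add(-8, Mul(Rational(1, 2), Pow(x, Rational(-1, 2)), Add(3, x))))
Function('H')(a, B) = Mul(Rational(1, 2), Pow(B, Rational(-1, 2)), Add(3, B, Mul(-16, Pow(B, Rational(1, 2)))))
z = -12642
Add(Add(z, Function('H')(f, -70)), 27646) = Add(Add(-12642, Mul(Rational(1, 2), Pow(-70, Rational(-1, 2)), Add(3, -70, Mul(-16, Pow(-70, Rational(1, 2)))))), 27646) = Add(Add(-12642, Mul(Rational(1, 2), Mul(Rational(-1, 70), I, Pow(70, Rational(1, 2))), Add(3, -70, Mul(-16, Mul(I, Pow(70, Rational(1, 2))))))), 27646) = Add(Add(-12642, Mul(Rational(1, 2), Mul(Rational(-1, 70), I, Pow(70, Rational(1, 2))), Add(3, -70, Mul(-16, I, Pow(70, Rational(1, 2)))))), 27646) = Add(Add(-12642, Mul(Rational(1, 2), Mul(Rational(-1, 70), I, Pow(70, Rational(1, 2))), Add(-67, Mul(-16, I, Pow(70, Rational(1, 2)))))), 27646) = Add(Add(-12642, Mul(Rational(-1, 140), I, Pow(70, Rational(1, 2)), Add(-67, Mul(-16, I, Pow(70, Rational(1, 2)))))), 27646) = Add(15004, Mul(Rational(-1, 140), I, Pow(70, Rational(1, 2)), Add(-67, Mul(-16, I, Pow(70, Rational(1, 2))))))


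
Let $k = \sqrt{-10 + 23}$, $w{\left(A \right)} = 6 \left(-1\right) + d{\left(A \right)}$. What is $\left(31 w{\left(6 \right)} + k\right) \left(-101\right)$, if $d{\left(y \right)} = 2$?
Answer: $12524 - 101 \sqrt{13} \approx 12160.0$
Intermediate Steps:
$w{\left(A \right)} = -4$ ($w{\left(A \right)} = 6 \left(-1\right) + 2 = -6 + 2 = -4$)
$k = \sqrt{13} \approx 3.6056$
$\left(31 w{\left(6 \right)} + k\right) \left(-101\right) = \left(31 \left(-4\right) + \sqrt{13}\right) \left(-101\right) = \left(-124 + \sqrt{13}\right) \left(-101\right) = 12524 - 101 \sqrt{13}$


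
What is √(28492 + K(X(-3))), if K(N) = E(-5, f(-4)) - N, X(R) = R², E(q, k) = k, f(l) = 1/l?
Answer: 3*√12659/2 ≈ 168.77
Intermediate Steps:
K(N) = -¼ - N (K(N) = 1/(-4) - N = -¼ - N)
√(28492 + K(X(-3))) = √(28492 + (-¼ - 1*(-3)²)) = √(28492 + (-¼ - 1*9)) = √(28492 + (-¼ - 9)) = √(28492 - 37/4) = √(113931/4) = 3*√12659/2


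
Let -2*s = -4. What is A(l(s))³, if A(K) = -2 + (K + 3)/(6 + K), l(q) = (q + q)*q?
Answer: -4913/2744 ≈ -1.7905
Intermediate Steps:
s = 2 (s = -½*(-4) = 2)
l(q) = 2*q² (l(q) = (2*q)*q = 2*q²)
A(K) = -2 + (3 + K)/(6 + K)
A(l(s))³ = ((-9 - 2*2²)/(6 + 2*2²))³ = ((-9 - 2*4)/(6 + 2*4))³ = ((-9 - 1*8)/(6 + 8))³ = ((-9 - 8)/14)³ = ((1/14)*(-17))³ = (-17/14)³ = -4913/2744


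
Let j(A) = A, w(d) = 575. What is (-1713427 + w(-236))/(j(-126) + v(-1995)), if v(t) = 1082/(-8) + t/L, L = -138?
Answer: 157582384/22705 ≈ 6940.4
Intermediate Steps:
v(t) = -541/4 - t/138 (v(t) = 1082/(-8) + t/(-138) = 1082*(-⅛) + t*(-1/138) = -541/4 - t/138)
(-1713427 + w(-236))/(j(-126) + v(-1995)) = (-1713427 + 575)/(-126 + (-541/4 - 1/138*(-1995))) = -1712852/(-126 + (-541/4 + 665/46)) = -1712852/(-126 - 11113/92) = -1712852/(-22705/92) = -1712852*(-92/22705) = 157582384/22705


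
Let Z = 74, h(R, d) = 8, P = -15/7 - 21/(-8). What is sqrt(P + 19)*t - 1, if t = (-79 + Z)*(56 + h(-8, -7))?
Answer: -1 - 80*sqrt(15274)/7 ≈ -1413.4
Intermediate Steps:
P = 27/56 (P = -15*1/7 - 21*(-1/8) = -15/7 + 21/8 = 27/56 ≈ 0.48214)
t = -320 (t = (-79 + 74)*(56 + 8) = -5*64 = -320)
sqrt(P + 19)*t - 1 = sqrt(27/56 + 19)*(-320) - 1 = sqrt(1091/56)*(-320) - 1 = (sqrt(15274)/28)*(-320) - 1 = -80*sqrt(15274)/7 - 1 = -1 - 80*sqrt(15274)/7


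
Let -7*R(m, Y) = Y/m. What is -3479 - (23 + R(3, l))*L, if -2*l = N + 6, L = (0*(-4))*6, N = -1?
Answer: -3479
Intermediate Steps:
L = 0 (L = 0*6 = 0)
l = -5/2 (l = -(-1 + 6)/2 = -½*5 = -5/2 ≈ -2.5000)
R(m, Y) = -Y/(7*m)
-3479 - (23 + R(3, l))*L = -3479 - (23 - ⅐*(-5/2)/3)*0 = -3479 - (23 - ⅐*(-5/2)*⅓)*0 = -3479 - (23 + 5/42)*0 = -3479 - 971*0/42 = -3479 - 1*0 = -3479 + 0 = -3479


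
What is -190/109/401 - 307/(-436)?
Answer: 122347/174836 ≈ 0.69978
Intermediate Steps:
-190/109/401 - 307/(-436) = -190*1/109*(1/401) - 307*(-1/436) = -190/109*1/401 + 307/436 = -190/43709 + 307/436 = 122347/174836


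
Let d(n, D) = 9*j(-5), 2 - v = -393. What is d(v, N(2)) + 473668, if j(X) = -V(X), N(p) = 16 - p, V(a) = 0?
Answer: 473668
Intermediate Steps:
v = 395 (v = 2 - 1*(-393) = 2 + 393 = 395)
j(X) = 0 (j(X) = -1*0 = 0)
d(n, D) = 0 (d(n, D) = 9*0 = 0)
d(v, N(2)) + 473668 = 0 + 473668 = 473668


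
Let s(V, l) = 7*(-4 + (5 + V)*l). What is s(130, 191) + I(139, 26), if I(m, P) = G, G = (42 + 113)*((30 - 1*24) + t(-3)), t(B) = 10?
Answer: 182947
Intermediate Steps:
G = 2480 (G = (42 + 113)*((30 - 1*24) + 10) = 155*((30 - 24) + 10) = 155*(6 + 10) = 155*16 = 2480)
s(V, l) = -28 + 7*l*(5 + V) (s(V, l) = 7*(-4 + l*(5 + V)) = -28 + 7*l*(5 + V))
I(m, P) = 2480
s(130, 191) + I(139, 26) = (-28 + 35*191 + 7*130*191) + 2480 = (-28 + 6685 + 173810) + 2480 = 180467 + 2480 = 182947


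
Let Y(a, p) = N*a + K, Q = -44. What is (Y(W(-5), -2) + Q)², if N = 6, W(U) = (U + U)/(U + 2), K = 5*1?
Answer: 361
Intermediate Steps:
K = 5
W(U) = 2*U/(2 + U) (W(U) = (2*U)/(2 + U) = 2*U/(2 + U))
Y(a, p) = 5 + 6*a (Y(a, p) = 6*a + 5 = 5 + 6*a)
(Y(W(-5), -2) + Q)² = ((5 + 6*(2*(-5)/(2 - 5))) - 44)² = ((5 + 6*(2*(-5)/(-3))) - 44)² = ((5 + 6*(2*(-5)*(-⅓))) - 44)² = ((5 + 6*(10/3)) - 44)² = ((5 + 20) - 44)² = (25 - 44)² = (-19)² = 361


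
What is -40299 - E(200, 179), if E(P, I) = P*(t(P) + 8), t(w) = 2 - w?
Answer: -2299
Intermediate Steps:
E(P, I) = P*(10 - P) (E(P, I) = P*((2 - P) + 8) = P*(10 - P))
-40299 - E(200, 179) = -40299 - 200*(10 - 1*200) = -40299 - 200*(10 - 200) = -40299 - 200*(-190) = -40299 - 1*(-38000) = -40299 + 38000 = -2299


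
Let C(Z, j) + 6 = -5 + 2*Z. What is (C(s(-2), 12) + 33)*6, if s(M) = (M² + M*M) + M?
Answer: 204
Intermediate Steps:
s(M) = M + 2*M² (s(M) = (M² + M²) + M = 2*M² + M = M + 2*M²)
C(Z, j) = -11 + 2*Z (C(Z, j) = -6 + (-5 + 2*Z) = -11 + 2*Z)
(C(s(-2), 12) + 33)*6 = ((-11 + 2*(-2*(1 + 2*(-2)))) + 33)*6 = ((-11 + 2*(-2*(1 - 4))) + 33)*6 = ((-11 + 2*(-2*(-3))) + 33)*6 = ((-11 + 2*6) + 33)*6 = ((-11 + 12) + 33)*6 = (1 + 33)*6 = 34*6 = 204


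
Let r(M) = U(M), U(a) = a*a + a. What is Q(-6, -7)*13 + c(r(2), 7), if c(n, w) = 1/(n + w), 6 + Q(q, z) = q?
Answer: -2027/13 ≈ -155.92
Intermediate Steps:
Q(q, z) = -6 + q
U(a) = a + a² (U(a) = a² + a = a + a²)
r(M) = M*(1 + M)
Q(-6, -7)*13 + c(r(2), 7) = (-6 - 6)*13 + 1/(2*(1 + 2) + 7) = -12*13 + 1/(2*3 + 7) = -156 + 1/(6 + 7) = -156 + 1/13 = -2027/13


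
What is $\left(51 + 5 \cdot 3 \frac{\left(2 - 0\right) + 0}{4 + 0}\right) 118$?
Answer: $6903$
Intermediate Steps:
$\left(51 + 5 \cdot 3 \frac{\left(2 - 0\right) + 0}{4 + 0}\right) 118 = \left(51 + 15 \frac{\left(2 + 0\right) + 0}{4}\right) 118 = \left(51 + 15 \left(2 + 0\right) \frac{1}{4}\right) 118 = \left(51 + 15 \cdot 2 \cdot \frac{1}{4}\right) 118 = \left(51 + 15 \cdot \frac{1}{2}\right) 118 = \left(51 + \frac{15}{2}\right) 118 = \frac{117}{2} \cdot 118 = 6903$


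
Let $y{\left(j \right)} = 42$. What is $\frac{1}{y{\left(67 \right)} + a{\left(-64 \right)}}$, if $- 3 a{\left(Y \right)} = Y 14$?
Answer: $\frac{3}{1022} \approx 0.0029354$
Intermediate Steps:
$a{\left(Y \right)} = - \frac{14 Y}{3}$ ($a{\left(Y \right)} = - \frac{Y 14}{3} = - \frac{14 Y}{3}$)
$\frac{1}{y{\left(67 \right)} + a{\left(-64 \right)}} = \frac{1}{42 - - \frac{896}{3}} = \frac{1}{42 + \frac{896}{3}} = \frac{1}{\frac{1022}{3}} = \frac{3}{1022}$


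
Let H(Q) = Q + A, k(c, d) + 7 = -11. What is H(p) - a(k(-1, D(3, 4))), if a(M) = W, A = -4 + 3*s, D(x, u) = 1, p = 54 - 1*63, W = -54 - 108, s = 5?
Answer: 164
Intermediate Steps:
W = -162
p = -9 (p = 54 - 63 = -9)
k(c, d) = -18 (k(c, d) = -7 - 11 = -18)
A = 11 (A = -4 + 3*5 = -4 + 15 = 11)
a(M) = -162
H(Q) = 11 + Q (H(Q) = Q + 11 = 11 + Q)
H(p) - a(k(-1, D(3, 4))) = (11 - 9) - 1*(-162) = 2 + 162 = 164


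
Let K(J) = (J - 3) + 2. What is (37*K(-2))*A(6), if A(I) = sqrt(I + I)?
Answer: -222*sqrt(3) ≈ -384.52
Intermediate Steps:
A(I) = sqrt(2)*sqrt(I) (A(I) = sqrt(2*I) = sqrt(2)*sqrt(I))
K(J) = -1 + J (K(J) = (-3 + J) + 2 = -1 + J)
(37*K(-2))*A(6) = (37*(-1 - 2))*(sqrt(2)*sqrt(6)) = (37*(-3))*(2*sqrt(3)) = -222*sqrt(3)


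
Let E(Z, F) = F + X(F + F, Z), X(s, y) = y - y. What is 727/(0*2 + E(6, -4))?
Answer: -727/4 ≈ -181.75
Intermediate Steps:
X(s, y) = 0
E(Z, F) = F (E(Z, F) = F + 0 = F)
727/(0*2 + E(6, -4)) = 727/(0*2 - 4) = 727/(0 - 4) = 727/(-4) = 727*(-¼) = -727/4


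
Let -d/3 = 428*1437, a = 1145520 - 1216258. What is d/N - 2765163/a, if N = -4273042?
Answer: 5973088442775/151133222498 ≈ 39.522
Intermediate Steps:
a = -70738
d = -1845108 (d = -1284*1437 = -3*615036 = -1845108)
d/N - 2765163/a = -1845108/(-4273042) - 2765163/(-70738) = -1845108*(-1/4273042) - 2765163*(-1/70738) = 922554/2136521 + 2765163/70738 = 5973088442775/151133222498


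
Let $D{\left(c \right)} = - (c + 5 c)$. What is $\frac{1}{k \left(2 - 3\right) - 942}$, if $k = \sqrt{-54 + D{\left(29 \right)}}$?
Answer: $\frac{i}{2 \left(\sqrt{57} - 471 i\right)} \approx -0.0010613 + 1.7012 \cdot 10^{-5} i$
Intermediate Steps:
$D{\left(c \right)} = - 6 c$
$k = 2 i \sqrt{57}$ ($k = \sqrt{-54 - 174} = \sqrt{-228} = 2 i \sqrt{57} \approx 15.1 i$)
$\frac{1}{k \left(2 - 3\right) - 942} = \frac{1}{2 i \sqrt{57} \left(2 - 3\right) - 942} = \frac{1}{2 i \sqrt{57} \left(-1\right) - 942} = \frac{1}{- 2 i \sqrt{57} - 942} = \frac{1}{-942 - 2 i \sqrt{57}}$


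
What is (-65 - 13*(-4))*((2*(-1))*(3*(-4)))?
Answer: -312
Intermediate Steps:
(-65 - 13*(-4))*((2*(-1))*(3*(-4))) = (-65 + 52)*(-2*(-12)) = -13*24 = -312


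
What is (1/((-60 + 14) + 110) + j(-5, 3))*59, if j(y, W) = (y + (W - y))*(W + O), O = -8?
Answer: -56581/64 ≈ -884.08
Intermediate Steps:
j(y, W) = W*(-8 + W) (j(y, W) = (y + (W - y))*(W - 8) = W*(-8 + W))
(1/((-60 + 14) + 110) + j(-5, 3))*59 = (1/((-60 + 14) + 110) + 3*(-8 + 3))*59 = (1/(-46 + 110) + 3*(-5))*59 = (1/64 - 15)*59 = -959/64*59 = -56581/64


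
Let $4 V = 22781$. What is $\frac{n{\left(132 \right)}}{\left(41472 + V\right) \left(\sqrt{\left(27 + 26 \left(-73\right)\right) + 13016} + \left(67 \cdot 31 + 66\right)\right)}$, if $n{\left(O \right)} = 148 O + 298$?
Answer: $\frac{21252131}{108043755547} - \frac{9917 \sqrt{11145}}{108043755547} \approx 0.00018701$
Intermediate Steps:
$V = \frac{22781}{4}$ ($V = \frac{1}{4} \cdot 22781 = \frac{22781}{4} \approx 5695.3$)
$n{\left(O \right)} = 298 + 148 O$
$\frac{n{\left(132 \right)}}{\left(41472 + V\right) \left(\sqrt{\left(27 + 26 \left(-73\right)\right) + 13016} + \left(67 \cdot 31 + 66\right)\right)} = \frac{298 + 148 \cdot 132}{\left(41472 + \frac{22781}{4}\right) \left(\sqrt{\left(27 + 26 \left(-73\right)\right) + 13016} + \left(67 \cdot 31 + 66\right)\right)} = \frac{298 + 19536}{\frac{188669}{4} \left(\sqrt{\left(27 - 1898\right) + 13016} + \left(2077 + 66\right)\right)} = \frac{19834}{\frac{188669}{4} \left(\sqrt{-1871 + 13016} + 2143\right)} = \frac{19834}{\frac{188669}{4} \left(\sqrt{11145} + 2143\right)} = \frac{19834}{\frac{188669}{4} \left(2143 + \sqrt{11145}\right)} = \frac{19834}{\frac{404317667}{4} + \frac{188669 \sqrt{11145}}{4}}$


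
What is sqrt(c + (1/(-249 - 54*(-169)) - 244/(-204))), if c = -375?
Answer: I*sqrt(1676152908249)/66963 ≈ 19.334*I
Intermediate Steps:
sqrt(c + (1/(-249 - 54*(-169)) - 244/(-204))) = sqrt(-375 + (1/(-249 - 54*(-169)) - 244/(-204))) = sqrt(-375 + (-1/169/(-303) - 244*(-1/204))) = sqrt(-375 + (-1/303*(-1/169) + 61/51)) = sqrt(-375 + (1/51207 + 61/51)) = sqrt(-375 + 1041226/870519) = sqrt(-325403399/870519) = I*sqrt(1676152908249)/66963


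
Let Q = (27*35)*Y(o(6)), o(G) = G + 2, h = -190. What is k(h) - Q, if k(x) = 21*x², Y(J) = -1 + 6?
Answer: 753375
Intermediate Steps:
o(G) = 2 + G
Y(J) = 5
Q = 4725 (Q = (27*35)*5 = 945*5 = 4725)
k(h) - Q = 21*(-190)² - 1*4725 = 21*36100 - 4725 = 758100 - 4725 = 753375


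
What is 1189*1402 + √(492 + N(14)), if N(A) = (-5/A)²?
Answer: 1666978 + √96457/14 ≈ 1.6670e+6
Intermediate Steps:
N(A) = 25/A²
1189*1402 + √(492 + N(14)) = 1189*1402 + √(492 + 25/14²) = 1666978 + √(492 + 25*(1/196)) = 1666978 + √(492 + 25/196) = 1666978 + √(96457/196) = 1666978 + √96457/14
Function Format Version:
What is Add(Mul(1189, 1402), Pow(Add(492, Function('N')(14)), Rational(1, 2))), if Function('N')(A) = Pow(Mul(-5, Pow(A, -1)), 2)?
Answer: Add(1666978, Mul(Rational(1, 14), Pow(96457, Rational(1, 2)))) ≈ 1.6670e+6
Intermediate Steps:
Function('N')(A) = Mul(25, Pow(A, -2))
Add(Mul(1189, 1402), Pow(Add(492, Function('N')(14)), Rational(1, 2))) = Add(Mul(1189, 1402), Pow(Add(492, Mul(25, Pow(14, -2))), Rational(1, 2))) = Add(1666978, Pow(Add(492, Mul(25, Rational(1, 196))), Rational(1, 2))) = Add(1666978, Pow(Add(492, Rational(25, 196)), Rational(1, 2))) = Add(1666978, Pow(Rational(96457, 196), Rational(1, 2))) = Add(1666978, Mul(Rational(1, 14), Pow(96457, Rational(1, 2))))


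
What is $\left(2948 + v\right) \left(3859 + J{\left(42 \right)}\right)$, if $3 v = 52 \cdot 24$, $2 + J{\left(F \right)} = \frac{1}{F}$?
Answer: $\frac{272475590}{21} \approx 1.2975 \cdot 10^{7}$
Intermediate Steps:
$J{\left(F \right)} = -2 + \frac{1}{F}$
$v = 416$ ($v = \frac{52 \cdot 24}{3} = \frac{1}{3} \cdot 1248 = 416$)
$\left(2948 + v\right) \left(3859 + J{\left(42 \right)}\right) = \left(2948 + 416\right) \left(3859 - \left(2 - \frac{1}{42}\right)\right) = 3364 \left(3859 + \left(-2 + \frac{1}{42}\right)\right) = 3364 \left(3859 - \frac{83}{42}\right) = 3364 \cdot \frac{161995}{42} = \frac{272475590}{21}$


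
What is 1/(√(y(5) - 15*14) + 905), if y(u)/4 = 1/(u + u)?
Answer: 4525/4096173 - 2*I*√1310/4096173 ≈ 0.0011047 - 1.7672e-5*I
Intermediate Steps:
y(u) = 2/u (y(u) = 4/(u + u) = 4/((2*u)) = 4*(1/(2*u)) = 2/u)
1/(√(y(5) - 15*14) + 905) = 1/(√(2/5 - 15*14) + 905) = 1/(√(2*(⅕) - 210) + 905) = 1/(√(⅖ - 210) + 905) = 1/(√(-1048/5) + 905) = 1/(2*I*√1310/5 + 905) = 1/(905 + 2*I*√1310/5)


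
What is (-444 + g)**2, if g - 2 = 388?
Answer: 2916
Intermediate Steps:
g = 390 (g = 2 + 388 = 390)
(-444 + g)**2 = (-444 + 390)**2 = (-54)**2 = 2916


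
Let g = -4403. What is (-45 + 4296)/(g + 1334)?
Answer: -1417/1023 ≈ -1.3851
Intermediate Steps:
(-45 + 4296)/(g + 1334) = (-45 + 4296)/(-4403 + 1334) = 4251/(-3069) = 4251*(-1/3069) = -1417/1023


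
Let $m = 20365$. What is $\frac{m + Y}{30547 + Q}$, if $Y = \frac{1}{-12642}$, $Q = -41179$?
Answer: $- \frac{257454329}{134409744} \approx -1.9154$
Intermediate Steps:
$Y = - \frac{1}{12642} \approx -7.9101 \cdot 10^{-5}$
$\frac{m + Y}{30547 + Q} = \frac{20365 - \frac{1}{12642}}{30547 - 41179} = \frac{257454329}{12642 \left(-10632\right)} = \frac{257454329}{12642} \left(- \frac{1}{10632}\right) = - \frac{257454329}{134409744}$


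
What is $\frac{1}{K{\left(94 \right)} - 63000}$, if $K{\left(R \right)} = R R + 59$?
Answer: $- \frac{1}{54105} \approx -1.8483 \cdot 10^{-5}$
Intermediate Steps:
$K{\left(R \right)} = 59 + R^{2}$ ($K{\left(R \right)} = R^{2} + 59 = 59 + R^{2}$)
$\frac{1}{K{\left(94 \right)} - 63000} = \frac{1}{\left(59 + 94^{2}\right) - 63000} = \frac{1}{\left(59 + 8836\right) - 63000} = \frac{1}{8895 - 63000} = \frac{1}{-54105} = - \frac{1}{54105}$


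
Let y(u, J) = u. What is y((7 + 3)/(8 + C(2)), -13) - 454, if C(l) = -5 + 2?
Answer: -452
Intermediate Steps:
C(l) = -3
y((7 + 3)/(8 + C(2)), -13) - 454 = (7 + 3)/(8 - 3) - 454 = 10/5 - 454 = 10*(⅕) - 454 = 2 - 454 = -452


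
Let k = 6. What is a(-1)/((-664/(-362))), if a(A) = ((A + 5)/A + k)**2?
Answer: 181/83 ≈ 2.1807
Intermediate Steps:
a(A) = (6 + (5 + A)/A)**2 (a(A) = ((A + 5)/A + 6)**2 = ((5 + A)/A + 6)**2 = (6 + (5 + A)/A)**2)
a(-1)/((-664/(-362))) = ((5 + 7*(-1))**2/(-1)**2)/((-664/(-362))) = (1*(5 - 7)**2)/((-664*(-1/362))) = (1*(-2)**2)/(332/181) = (1*4)*(181/332) = 4*(181/332) = 181/83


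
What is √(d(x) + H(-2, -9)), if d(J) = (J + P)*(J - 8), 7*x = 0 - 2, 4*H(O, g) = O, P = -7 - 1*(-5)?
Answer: √3614/14 ≈ 4.2940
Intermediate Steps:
P = -2 (P = -7 + 5 = -2)
H(O, g) = O/4
x = -2/7 (x = (0 - 2)/7 = (⅐)*(-2) = -2/7 ≈ -0.28571)
d(J) = (-8 + J)*(-2 + J) (d(J) = (J - 2)*(J - 8) = (-2 + J)*(-8 + J) = (-8 + J)*(-2 + J))
√(d(x) + H(-2, -9)) = √((16 + (-2/7)² - 10*(-2/7)) + (¼)*(-2)) = √((16 + 4/49 + 20/7) - ½) = √(928/49 - ½) = √(1807/98) = √3614/14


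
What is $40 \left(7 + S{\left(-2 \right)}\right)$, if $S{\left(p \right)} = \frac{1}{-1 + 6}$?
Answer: $288$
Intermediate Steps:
$S{\left(p \right)} = \frac{1}{5}$
$40 \left(7 + S{\left(-2 \right)}\right) = 40 \left(7 + \frac{1}{5}\right) = 40 \cdot \frac{36}{5} = 288$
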